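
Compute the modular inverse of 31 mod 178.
23

gcd(31, 178) = 1, so the inverse exists.
Extended Euclidean algorithm on (178, 31):
178 = 5 × 31 + 23  ⟹  23 = (1)·178 + (-5)·31
31 = 1 × 23 + 8  ⟹  8 = (-1)·178 + (6)·31
23 = 2 × 8 + 7  ⟹  7 = (3)·178 + (-17)·31
8 = 1 × 7 + 1  ⟹  1 = (-4)·178 + (23)·31
So (23)·31 ≡ 1 (mod 178), i.e. 31^(-1) ≡ 23 (mod 178).
Check: 31 × 23 = 713 ≡ 1 (mod 178)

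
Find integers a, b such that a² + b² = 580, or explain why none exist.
2² + 24² (a=2, b=24)

Factorization: 580 = 2^2 × 5 × 29
By Fermat: n is sum of two squares iff every prime p ≡ 3 (mod 4) appears to even power.
All primes ≡ 3 (mod 4) appear to even power.
Search a = 0, 1, 2, … for 580 - a² a perfect square: first hit at a = 2: 580 - 4 = 576 = 24².
580 = 2² + 24² = 4 + 576 ✓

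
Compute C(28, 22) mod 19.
8

Using Lucas' theorem:
Write n=28 and k=22 in base 19:
n in base 19: [1, 9]
k in base 19: [1, 3]
C(28,22) mod 19 = ∏ C(n_i, k_i) mod 19
Digit binomials (mod 19): C(1,1) = 1; C(9,3) = 84 ≡ 8
Product: 1 × 8 = 8 ≡ 8 (mod 19)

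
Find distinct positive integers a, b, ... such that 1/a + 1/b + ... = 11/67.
1/7 + 1/47 + 1/22043

Greedy algorithm:
11/67: ceiling(67/11) = 7, use 1/7
10/469: ceiling(469/10) = 47, use 1/47
1/22043: ceiling(22043/1) = 22043, use 1/22043
Result: 11/67 = 1/7 + 1/47 + 1/22043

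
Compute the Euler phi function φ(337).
336

337 = 337
φ(n) = n × ∏(1 - 1/p) for each prime p dividing n
φ(337) = 337 × (1 - 1/337) = 336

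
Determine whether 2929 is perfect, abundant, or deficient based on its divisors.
deficient

Proper divisors of 2929: sum = 1 + 29 + 101 = 131
Since 131 < 2929, 2929 is deficient.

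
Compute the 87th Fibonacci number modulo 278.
144

Matrix identity: Q^n = [[F_(n+1), F_n], [F_n, F_(n-1)]] with Q = [[1,1],[1,0]].
n = 87 = 1010111₂. Square-and-multiply, entries mod 278:
Q^1 = [[1,1],[1,0]]
Q^2 = (Q^1)² = [[2,1],[1,1]]
Q^5 = (Q^2)²·Q = [[8,5],[5,3]]
Q^10 = (Q^5)² = [[89,55],[55,34]]
Q^21 = (Q^10)²·Q = [[197,104],[104,93]]
Q^43 = (Q^21)²·Q = [[277,141],[141,136]]
Q^87 = (Q^43)²·Q = [[275,144],[144,131]]
F_87 mod 278 = Q^87[0][1] = 144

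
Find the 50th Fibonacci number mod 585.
460

Matrix identity: Q^n = [[F_(n+1), F_n], [F_n, F_(n-1)]] with Q = [[1,1],[1,0]].
n = 50 = 110010₂. Square-and-multiply, entries mod 585:
Q^1 = [[1,1],[1,0]]
Q^3 = (Q^1)²·Q = [[3,2],[2,1]]
Q^6 = (Q^3)² = [[13,8],[8,5]]
Q^12 = (Q^6)² = [[233,144],[144,89]]
Q^25 = (Q^12)²·Q = [[298,145],[145,153]]
Q^50 = (Q^25)² = [[434,460],[460,559]]
F_50 mod 585 = Q^50[0][1] = 460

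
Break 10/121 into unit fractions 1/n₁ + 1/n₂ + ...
1/13 + 1/175 + 1/137638 + 1/37888300450

Greedy algorithm:
10/121: ceiling(121/10) = 13, use 1/13
9/1573: ceiling(1573/9) = 175, use 1/175
2/275275: ceiling(275275/2) = 137638, use 1/137638
1/37888300450: ceiling(37888300450/1) = 37888300450, use 1/37888300450
Result: 10/121 = 1/13 + 1/175 + 1/137638 + 1/37888300450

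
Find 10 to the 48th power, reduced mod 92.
64

Repeated squaring. Binary of 48 = 110000.
10^1 ≡ 10 (mod 92); 10^2 ≡ 8 (mod 92); 10^4 ≡ 64 (mod 92); 10^8 ≡ 48 (mod 92); 10^16 ≡ 4 (mod 92); 10^32 ≡ 16 (mod 92)
10^48 = 10^16 × 10^32 ≡ 64 (mod 92)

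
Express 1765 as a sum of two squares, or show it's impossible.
1² + 42² (a=1, b=42)

Factorization: 1765 = 5 × 353
By Fermat: n is sum of two squares iff every prime p ≡ 3 (mod 4) appears to even power.
All primes ≡ 3 (mod 4) appear to even power.
Search a = 0, 1, 2, … for 1765 - a² a perfect square: first hit at a = 1: 1765 - 1 = 1764 = 42².
1765 = 1² + 42² = 1 + 1764 ✓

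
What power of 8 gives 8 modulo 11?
1

Baby-step giant-step with step n = ⌈√11⌉ = 4.
Baby steps 8^j mod 11 (j:value) for j=0..3: 0:1, 1:8, 2:9, 3:6.
h = 8 is already in the table at j=1, so x = 1.
Check: 8^1 ≡ 8 (mod 11).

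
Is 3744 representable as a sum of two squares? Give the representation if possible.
12² + 60² (a=12, b=60)

Factorization: 3744 = 2^5 × 3^2 × 13
By Fermat: n is sum of two squares iff every prime p ≡ 3 (mod 4) appears to even power.
All primes ≡ 3 (mod 4) appear to even power.
Search a = 0, 1, 2, … for 3744 - a² a perfect square: first hit at a = 12: 3744 - 144 = 3600 = 60².
3744 = 12² + 60² = 144 + 3600 ✓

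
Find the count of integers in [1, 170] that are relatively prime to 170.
64

170 = 2 × 5 × 17
φ(n) = n × ∏(1 - 1/p) for each prime p dividing n
φ(170) = 170 × (1 - 1/2) × (1 - 1/5) × (1 - 1/17) = 64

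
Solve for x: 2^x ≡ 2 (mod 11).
1

Baby-step giant-step with step n = ⌈√11⌉ = 4.
Baby steps 2^j mod 11 (j:value) for j=0..3: 0:1, 1:2, 2:4, 3:8.
h = 2 is already in the table at j=1, so x = 1.
Check: 2^1 ≡ 2 (mod 11).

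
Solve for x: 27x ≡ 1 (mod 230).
213

gcd(27, 230) = 1, so the inverse exists.
Extended Euclidean algorithm on (230, 27):
230 = 8 × 27 + 14  ⟹  14 = (1)·230 + (-8)·27
27 = 1 × 14 + 13  ⟹  13 = (-1)·230 + (9)·27
14 = 1 × 13 + 1  ⟹  1 = (2)·230 + (-17)·27
So (-17)·27 ≡ 1 (mod 230), i.e. 27^(-1) ≡ -17 ≡ 213 (mod 230).
Check: 27 × 213 = 5751 ≡ 1 (mod 230)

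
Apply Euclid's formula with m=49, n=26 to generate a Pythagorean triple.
(1725, 2548, 3077)

Euclid's formula: a = m² - n², b = 2mn, c = m² + n²
m = 49, n = 26
a = 49² - 26² = 2401 - 676 = 1725
b = 2 × 49 × 26 = 2548
c = 49² + 26² = 2401 + 676 = 3077
Verification: 1725² + 2548² = 2975625 + 6492304 = 9467929 = 3077² ✓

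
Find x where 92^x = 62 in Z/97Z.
80

Baby-step giant-step with step n = ⌈√97⌉ = 10.
Baby steps 92^j mod 97 (j:value) for j=0..9: 0:1, 1:92, 2:25, 3:69, 4:43, 5:76, 6:8, 7:57, 8:6, 9:67.
Giant-step multiplier: 92^(-10) ≡ 92^(96-10) = 92^86 ≡ 11 (mod 97).
Giant steps γ_i = 62·11^i mod 97: γ_0=62, γ_1=3, γ_2=33, γ_3=72, γ_4=16, γ_5=79, γ_6=93, γ_7=53, γ_8=1 (in table at j=0).
x = i·n + j = 8·10 + 0 = 80.
Check: 92^80 ≡ 62 (mod 97).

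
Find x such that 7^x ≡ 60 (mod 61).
30

Baby-step giant-step with step n = ⌈√61⌉ = 8.
Baby steps 7^j mod 61 (j:value) for j=0..7: 0:1, 1:7, 2:49, 3:38, 4:22, 5:32, 6:41, 7:43.
Giant-step multiplier: 7^(-8) ≡ 7^(60-8) = 7^52 ≡ 15 (mod 61).
Giant steps γ_i = 60·15^i mod 61: γ_0=60, γ_1=46, γ_2=19, γ_3=41 (in table at j=6).
x = i·n + j = 3·8 + 6 = 30.
Check: 7^30 ≡ 60 (mod 61).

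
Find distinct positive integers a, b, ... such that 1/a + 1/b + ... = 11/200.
1/19 + 1/423 + 1/229629 + 1/123035218200

Greedy algorithm:
11/200: ceiling(200/11) = 19, use 1/19
9/3800: ceiling(3800/9) = 423, use 1/423
7/1607400: ceiling(1607400/7) = 229629, use 1/229629
1/123035218200: ceiling(123035218200/1) = 123035218200, use 1/123035218200
Result: 11/200 = 1/19 + 1/423 + 1/229629 + 1/123035218200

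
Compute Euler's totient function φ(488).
240

488 = 2^3 × 61
φ(n) = n × ∏(1 - 1/p) for each prime p dividing n
φ(488) = 488 × (1 - 1/2) × (1 - 1/61) = 240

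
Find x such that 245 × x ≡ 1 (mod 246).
245

gcd(245, 246) = 1, so the inverse exists.
Extended Euclidean algorithm on (246, 245):
246 = 1 × 245 + 1  ⟹  1 = (1)·246 + (-1)·245
So (-1)·245 ≡ 1 (mod 246), i.e. 245^(-1) ≡ -1 ≡ 245 (mod 246).
Check: 245 × 245 = 60025 ≡ 1 (mod 246)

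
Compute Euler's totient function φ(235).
184

235 = 5 × 47
φ(n) = n × ∏(1 - 1/p) for each prime p dividing n
φ(235) = 235 × (1 - 1/5) × (1 - 1/47) = 184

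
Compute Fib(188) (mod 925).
556

Matrix identity: Q^n = [[F_(n+1), F_n], [F_n, F_(n-1)]] with Q = [[1,1],[1,0]].
n = 188 = 10111100₂. Square-and-multiply, entries mod 925:
Q^1 = [[1,1],[1,0]]
Q^2 = (Q^1)² = [[2,1],[1,1]]
Q^5 = (Q^2)²·Q = [[8,5],[5,3]]
Q^11 = (Q^5)²·Q = [[144,89],[89,55]]
Q^23 = (Q^11)²·Q = [[118,907],[907,136]]
Q^47 = (Q^23)²·Q = [[426,373],[373,53]]
Q^94 = (Q^47)² = [[555,142],[142,413]]
Q^188 = (Q^94)² = [[739,556],[556,183]]
F_188 mod 925 = Q^188[0][1] = 556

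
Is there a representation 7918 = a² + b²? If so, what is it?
Not possible

Factorization: 7918 = 2 × 37 × 107
By Fermat: n is sum of two squares iff every prime p ≡ 3 (mod 4) appears to even power.
Prime(s) ≡ 3 (mod 4) with odd exponent: [(107, 1)]
Therefore 7918 cannot be expressed as a² + b².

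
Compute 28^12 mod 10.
6

Repeated squaring. Binary of 12 = 1100.
28^1 ≡ 8 (mod 10); 28^2 ≡ 4 (mod 10); 28^4 ≡ 6 (mod 10); 28^8 ≡ 6 (mod 10)
28^12 = 28^4 × 28^8 ≡ 6 (mod 10)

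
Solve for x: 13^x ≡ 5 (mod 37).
25

Baby-step giant-step with step n = ⌈√37⌉ = 7.
Baby steps 13^j mod 37 (j:value) for j=0..6: 0:1, 1:13, 2:21, 3:14, 4:34, 5:35, 6:11.
Giant-step multiplier: 13^(-7) ≡ 13^(36-7) = 13^29 ≡ 22 (mod 37).
Giant steps γ_i = 5·22^i mod 37: γ_0=5, γ_1=36, γ_2=15, γ_3=34 (in table at j=4).
x = i·n + j = 3·7 + 4 = 25.
Check: 13^25 ≡ 5 (mod 37).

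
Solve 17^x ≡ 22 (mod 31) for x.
11

Baby-step giant-step with step n = ⌈√31⌉ = 6.
Baby steps 17^j mod 31 (j:value) for j=0..5: 0:1, 1:17, 2:10, 3:15, 4:7, 5:26.
Giant-step multiplier: 17^(-6) ≡ 17^(30-6) = 17^24 ≡ 4 (mod 31).
Giant steps γ_i = 22·4^i mod 31: γ_0=22, γ_1=26 (in table at j=5).
x = i·n + j = 1·6 + 5 = 11.
Check: 17^11 ≡ 22 (mod 31).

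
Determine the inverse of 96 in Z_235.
71

gcd(96, 235) = 1, so the inverse exists.
Extended Euclidean algorithm on (235, 96):
235 = 2 × 96 + 43  ⟹  43 = (1)·235 + (-2)·96
96 = 2 × 43 + 10  ⟹  10 = (-2)·235 + (5)·96
43 = 4 × 10 + 3  ⟹  3 = (9)·235 + (-22)·96
10 = 3 × 3 + 1  ⟹  1 = (-29)·235 + (71)·96
So (71)·96 ≡ 1 (mod 235), i.e. 96^(-1) ≡ 71 (mod 235).
Check: 96 × 71 = 6816 ≡ 1 (mod 235)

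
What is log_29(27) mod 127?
87

Baby-step giant-step with step n = ⌈√127⌉ = 12.
Baby steps 29^j mod 127 (j:value) for j=0..11: 0:1, 1:29, 2:79, 3:5, 4:18, 5:14, 6:25, 7:90, 8:70, 9:125, 10:69, 11:96.
Giant-step multiplier: 29^(-12) ≡ 29^(126-12) = 29^114 ≡ 38 (mod 127).
Giant steps γ_i = 27·38^i mod 127: γ_0=27, γ_1=10, γ_2=126, γ_3=89, γ_4=80, γ_5=119, γ_6=77, γ_7=5 (in table at j=3).
x = i·n + j = 7·12 + 3 = 87.
Check: 29^87 ≡ 27 (mod 127).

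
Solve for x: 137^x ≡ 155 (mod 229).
139

Baby-step giant-step with step n = ⌈√229⌉ = 16.
Baby steps 137^j mod 229 (j:value) for j=0..15: 0:1, 1:137, 2:220, 3:141, 4:81, 5:105, 6:187, 7:200, 8:149, 9:32, 10:33, 11:170, 12:161, 13:73, 14:154, 15:30.
Giant-step multiplier: 137^(-16) ≡ 137^(228-16) = 137^212 ≡ 19 (mod 229).
Giant steps γ_i = 155·19^i mod 229: γ_0=155, γ_1=197, γ_2=79, γ_3=127, γ_4=123, γ_5=47, γ_6=206, γ_7=21, γ_8=170 (in table at j=11).
x = i·n + j = 8·16 + 11 = 139.
Check: 137^139 ≡ 155 (mod 229).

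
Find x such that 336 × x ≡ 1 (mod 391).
327

gcd(336, 391) = 1, so the inverse exists.
Extended Euclidean algorithm on (391, 336):
391 = 1 × 336 + 55  ⟹  55 = (1)·391 + (-1)·336
336 = 6 × 55 + 6  ⟹  6 = (-6)·391 + (7)·336
55 = 9 × 6 + 1  ⟹  1 = (55)·391 + (-64)·336
So (-64)·336 ≡ 1 (mod 391), i.e. 336^(-1) ≡ -64 ≡ 327 (mod 391).
Check: 336 × 327 = 109872 ≡ 1 (mod 391)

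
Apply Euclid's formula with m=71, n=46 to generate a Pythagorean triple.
(2925, 6532, 7157)

Euclid's formula: a = m² - n², b = 2mn, c = m² + n²
m = 71, n = 46
a = 71² - 46² = 5041 - 2116 = 2925
b = 2 × 71 × 46 = 6532
c = 71² + 46² = 5041 + 2116 = 7157
Verification: 2925² + 6532² = 8555625 + 42667024 = 51222649 = 7157² ✓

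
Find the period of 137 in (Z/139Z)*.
69

139 is prime, so ord(137) divides φ(139) = 138.
Divisors of 138: 1, 2, 3, 6, 23, 46, 69, 138.
Repeated squaring: 137^1 ≡ 137, 137^2 ≡ 4, 137^4 ≡ 16, 137^8 ≡ 117, 137^16 ≡ 67, 137^32 ≡ 41, 137^64 ≡ 13, 137^128 ≡ 30 (mod 139).
Test 137^d mod 139 for each divisor d in increasing order:
137^1 ≡ 137
137^2 ≡ 4
137^3 = 137^2·137^1 ≡ 131
137^6 = 137^4·137^2 ≡ 64
137^23 = 137^16·137^4·137^2·137^1 ≡ 42
137^46 = 137^32·137^8·137^4·137^2 ≡ 96
137^69 = 137^64·137^4·137^1 ≡ 1  ← first divisor giving 1
The order is 69.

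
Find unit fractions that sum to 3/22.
1/8 + 1/88

Greedy algorithm:
3/22: ceiling(22/3) = 8, use 1/8
1/88: ceiling(88/1) = 88, use 1/88
Result: 3/22 = 1/8 + 1/88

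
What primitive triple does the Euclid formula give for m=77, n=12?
(5785, 1848, 6073)

Euclid's formula: a = m² - n², b = 2mn, c = m² + n²
m = 77, n = 12
a = 77² - 12² = 5929 - 144 = 5785
b = 2 × 77 × 12 = 1848
c = 77² + 12² = 5929 + 144 = 6073
Verification: 5785² + 1848² = 33466225 + 3415104 = 36881329 = 6073² ✓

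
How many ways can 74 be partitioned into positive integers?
7089500

p(n) counts ways to write n as a sum of positive integers (order ignored).
Euler's pentagonal recurrence: p(k) = p(k-1) + p(k-2) - p(k-5) - p(k-7) + p(k-12) + p(k-15) - ... (offsets j(3j∓1)/2, signs ++--, p(0)=1, p(<0)=0).
DP table for k = 0..73: p(0)=1, p(1)=1, p(2)=2, p(3)=3, p(4)=5, p(5)=7, p(6)=11, p(7)=15, p(8)=22, p(9)=30, p(10)=42, p(11)=56, p(12)=77, p(13)=101, p(14)=135, p(15)=176, p(16)=231, p(17)=297, p(18)=385, p(19)=490, p(20)=627, p(21)=792, p(22)=1002, p(23)=1255, p(24)=1575, p(25)=1958, p(26)=2436, p(27)=3010, p(28)=3718, p(29)=4565, p(30)=5604, p(31)=6842, p(32)=8349, p(33)=10143, p(34)=12310, p(35)=14883, p(36)=17977, p(37)=21637, p(38)=26015, p(39)=31185, p(40)=37338, p(41)=44583, p(42)=53174, p(43)=63261, p(44)=75175, p(45)=89134, p(46)=105558, p(47)=124754, p(48)=147273, p(49)=173525, p(50)=204226, p(51)=239943, p(52)=281589, p(53)=329931, p(54)=386155, p(55)=451276, p(56)=526823, p(57)=614154, p(58)=715220, p(59)=831820, p(60)=966467, p(61)=1121505, p(62)=1300156, p(63)=1505499, p(64)=1741630, p(65)=2012558, p(66)=2323520, p(67)=2679689, p(68)=3087735, p(69)=3554345, p(70)=4087968, p(71)=4697205, p(72)=5392783, p(73)=6185689.
Final step: p(74) = p(73) + p(72) - p(69) - p(67) + p(62) + p(59) - p(52) - p(48) + p(39) + p(34) - p(23) - p(17) + p(4)
= 6185689 + 5392783 - 3554345 - 2679689 + 1300156 + 831820 - 281589 - 147273 + 31185 + 12310 - 1255 - 297 + 5
= 7089500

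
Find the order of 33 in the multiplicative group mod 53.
52

53 is prime, so ord(33) divides φ(53) = 52.
Divisors of 52: 1, 2, 4, 13, 26, 52.
Repeated squaring: 33^1 ≡ 33, 33^2 ≡ 29, 33^4 ≡ 46, 33^8 ≡ 49, 33^16 ≡ 16, 33^32 ≡ 44 (mod 53).
Test 33^d mod 53 for each divisor d in increasing order:
33^1 ≡ 33
33^2 ≡ 29
33^4 ≡ 46
33^13 = 33^8·33^4·33^1 ≡ 23
33^26 = 33^16·33^8·33^2 ≡ 52
33^52 = 33^32·33^16·33^4 ≡ 1  ← first divisor giving 1
The order is 52.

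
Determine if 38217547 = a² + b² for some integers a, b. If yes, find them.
Not possible

Factorization: 38217547 = 17 × 131^3
By Fermat: n is sum of two squares iff every prime p ≡ 3 (mod 4) appears to even power.
Prime(s) ≡ 3 (mod 4) with odd exponent: [(131, 3)]
Therefore 38217547 cannot be expressed as a² + b².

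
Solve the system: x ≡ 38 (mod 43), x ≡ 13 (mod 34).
81

Using Chinese Remainder Theorem:
M = 43 × 34 = 1462
M1 = 34, M2 = 43
y1 = 34^(-1) mod 43 = 19
y2 = 43^(-1) mod 34 = 19
x = (38×34×19 + 13×43×19) mod 1462 = 81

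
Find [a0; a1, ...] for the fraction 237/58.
[4; 11, 1, 1, 2]

Euclidean algorithm steps:
237 = 4 × 58 + 5
58 = 11 × 5 + 3
5 = 1 × 3 + 2
3 = 1 × 2 + 1
2 = 2 × 1 + 0
Continued fraction: [4; 11, 1, 1, 2]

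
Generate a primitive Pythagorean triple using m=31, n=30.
(61, 1860, 1861)

Euclid's formula: a = m² - n², b = 2mn, c = m² + n²
m = 31, n = 30
a = 31² - 30² = 961 - 900 = 61
b = 2 × 31 × 30 = 1860
c = 31² + 30² = 961 + 900 = 1861
Verification: 61² + 1860² = 3721 + 3459600 = 3463321 = 1861² ✓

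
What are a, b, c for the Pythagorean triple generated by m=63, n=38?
(2525, 4788, 5413)

Euclid's formula: a = m² - n², b = 2mn, c = m² + n²
m = 63, n = 38
a = 63² - 38² = 3969 - 1444 = 2525
b = 2 × 63 × 38 = 4788
c = 63² + 38² = 3969 + 1444 = 5413
Verification: 2525² + 4788² = 6375625 + 22924944 = 29300569 = 5413² ✓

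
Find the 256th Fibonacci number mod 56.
35

Matrix identity: Q^n = [[F_(n+1), F_n], [F_n, F_(n-1)]] with Q = [[1,1],[1,0]].
n = 256 = 100000000₂. Square-and-multiply, entries mod 56:
Q^1 = [[1,1],[1,0]]
Q^2 = (Q^1)² = [[2,1],[1,1]]
Q^4 = (Q^2)² = [[5,3],[3,2]]
Q^8 = (Q^4)² = [[34,21],[21,13]]
Q^16 = (Q^8)² = [[29,35],[35,50]]
Q^32 = (Q^16)² = [[50,21],[21,29]]
Q^64 = (Q^32)² = [[29,35],[35,50]]
Q^128 = (Q^64)² = [[50,21],[21,29]]
Q^256 = (Q^128)² = [[29,35],[35,50]]
F_256 mod 56 = Q^256[0][1] = 35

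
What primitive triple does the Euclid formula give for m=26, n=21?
(235, 1092, 1117)

Euclid's formula: a = m² - n², b = 2mn, c = m² + n²
m = 26, n = 21
a = 26² - 21² = 676 - 441 = 235
b = 2 × 26 × 21 = 1092
c = 26² + 21² = 676 + 441 = 1117
Verification: 235² + 1092² = 55225 + 1192464 = 1247689 = 1117² ✓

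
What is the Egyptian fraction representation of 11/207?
1/19 + 1/1967 + 1/7736211

Greedy algorithm:
11/207: ceiling(207/11) = 19, use 1/19
2/3933: ceiling(3933/2) = 1967, use 1/1967
1/7736211: ceiling(7736211/1) = 7736211, use 1/7736211
Result: 11/207 = 1/19 + 1/1967 + 1/7736211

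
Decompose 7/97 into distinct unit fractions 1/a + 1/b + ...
1/14 + 1/1358

Greedy algorithm:
7/97: ceiling(97/7) = 14, use 1/14
1/1358: ceiling(1358/1) = 1358, use 1/1358
Result: 7/97 = 1/14 + 1/1358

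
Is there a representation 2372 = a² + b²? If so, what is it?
16² + 46² (a=16, b=46)

Factorization: 2372 = 2^2 × 593
By Fermat: n is sum of two squares iff every prime p ≡ 3 (mod 4) appears to even power.
All primes ≡ 3 (mod 4) appear to even power.
Search a = 0, 1, 2, … for 2372 - a² a perfect square: first hit at a = 16: 2372 - 256 = 2116 = 46².
2372 = 16² + 46² = 256 + 2116 ✓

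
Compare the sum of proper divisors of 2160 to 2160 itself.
abundant

Proper divisors of 2160: sum = 1 + 2 + 3 + 4 + 5 + 6 + 8 + 9 + ... + 432 + 540 + 720 + 1080 (39 divisors) = 5280
Since 5280 > 2160, 2160 is abundant.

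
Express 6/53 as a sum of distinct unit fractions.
1/9 + 1/477

Greedy algorithm:
6/53: ceiling(53/6) = 9, use 1/9
1/477: ceiling(477/1) = 477, use 1/477
Result: 6/53 = 1/9 + 1/477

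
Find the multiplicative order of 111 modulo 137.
136

137 is prime, so ord(111) divides φ(137) = 136.
Divisors of 136: 1, 2, 4, 8, 17, 34, 68, 136.
Repeated squaring: 111^1 ≡ 111, 111^2 ≡ 128, 111^4 ≡ 81, 111^8 ≡ 122, 111^16 ≡ 88, 111^32 ≡ 72, 111^64 ≡ 115, 111^128 ≡ 73 (mod 137).
Test 111^d mod 137 for each divisor d in increasing order:
111^1 ≡ 111
111^2 ≡ 128
111^4 ≡ 81
111^8 ≡ 122
111^17 = 111^16·111^1 ≡ 41
111^34 = 111^32·111^2 ≡ 37
111^68 = 111^64·111^4 ≡ 136
111^136 = 111^128·111^8 ≡ 1  ← first divisor giving 1
The order is 136.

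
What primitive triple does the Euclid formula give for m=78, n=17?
(5795, 2652, 6373)

Euclid's formula: a = m² - n², b = 2mn, c = m² + n²
m = 78, n = 17
a = 78² - 17² = 6084 - 289 = 5795
b = 2 × 78 × 17 = 2652
c = 78² + 17² = 6084 + 289 = 6373
Verification: 5795² + 2652² = 33582025 + 7033104 = 40615129 = 6373² ✓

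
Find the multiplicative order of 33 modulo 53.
52

53 is prime, so ord(33) divides φ(53) = 52.
Divisors of 52: 1, 2, 4, 13, 26, 52.
Repeated squaring: 33^1 ≡ 33, 33^2 ≡ 29, 33^4 ≡ 46, 33^8 ≡ 49, 33^16 ≡ 16, 33^32 ≡ 44 (mod 53).
Test 33^d mod 53 for each divisor d in increasing order:
33^1 ≡ 33
33^2 ≡ 29
33^4 ≡ 46
33^13 = 33^8·33^4·33^1 ≡ 23
33^26 = 33^16·33^8·33^2 ≡ 52
33^52 = 33^32·33^16·33^4 ≡ 1  ← first divisor giving 1
The order is 52.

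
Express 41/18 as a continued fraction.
[2; 3, 1, 1, 2]

Euclidean algorithm steps:
41 = 2 × 18 + 5
18 = 3 × 5 + 3
5 = 1 × 3 + 2
3 = 1 × 2 + 1
2 = 2 × 1 + 0
Continued fraction: [2; 3, 1, 1, 2]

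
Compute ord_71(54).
5

71 is prime, so ord(54) divides φ(71) = 70.
Divisors of 70: 1, 2, 5, 7, 10, 14, 35, 70.
Repeated squaring: 54^1 ≡ 54, 54^2 ≡ 5, 54^4 ≡ 25, 54^8 ≡ 57, 54^16 ≡ 54, 54^32 ≡ 5, 54^64 ≡ 25 (mod 71).
Test 54^d mod 71 for each divisor d in increasing order:
54^1 ≡ 54
54^2 ≡ 5
54^5 = 54^4·54^1 ≡ 1  ← first divisor giving 1
The order is 5.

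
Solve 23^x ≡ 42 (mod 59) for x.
51

Baby-step giant-step with step n = ⌈√59⌉ = 8.
Baby steps 23^j mod 59 (j:value) for j=0..7: 0:1, 1:23, 2:57, 3:13, 4:4, 5:33, 6:51, 7:52.
Giant-step multiplier: 23^(-8) ≡ 23^(58-8) = 23^50 ≡ 48 (mod 59).
Giant steps γ_i = 42·48^i mod 59: γ_0=42, γ_1=10, γ_2=8, γ_3=30, γ_4=24, γ_5=31, γ_6=13 (in table at j=3).
x = i·n + j = 6·8 + 3 = 51.
Check: 23^51 ≡ 42 (mod 59).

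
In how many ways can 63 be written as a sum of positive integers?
1505499

p(n) counts ways to write n as a sum of positive integers (order ignored).
Euler's pentagonal recurrence: p(k) = p(k-1) + p(k-2) - p(k-5) - p(k-7) + p(k-12) + p(k-15) - ... (offsets j(3j∓1)/2, signs ++--, p(0)=1, p(<0)=0).
DP table for k = 0..62: p(0)=1, p(1)=1, p(2)=2, p(3)=3, p(4)=5, p(5)=7, p(6)=11, p(7)=15, p(8)=22, p(9)=30, p(10)=42, p(11)=56, p(12)=77, p(13)=101, p(14)=135, p(15)=176, p(16)=231, p(17)=297, p(18)=385, p(19)=490, p(20)=627, p(21)=792, p(22)=1002, p(23)=1255, p(24)=1575, p(25)=1958, p(26)=2436, p(27)=3010, p(28)=3718, p(29)=4565, p(30)=5604, p(31)=6842, p(32)=8349, p(33)=10143, p(34)=12310, p(35)=14883, p(36)=17977, p(37)=21637, p(38)=26015, p(39)=31185, p(40)=37338, p(41)=44583, p(42)=53174, p(43)=63261, p(44)=75175, p(45)=89134, p(46)=105558, p(47)=124754, p(48)=147273, p(49)=173525, p(50)=204226, p(51)=239943, p(52)=281589, p(53)=329931, p(54)=386155, p(55)=451276, p(56)=526823, p(57)=614154, p(58)=715220, p(59)=831820, p(60)=966467, p(61)=1121505, p(62)=1300156.
Final step: p(63) = p(62) + p(61) - p(58) - p(56) + p(51) + p(48) - p(41) - p(37) + p(28) + p(23) - p(12) - p(6)
= 1300156 + 1121505 - 715220 - 526823 + 239943 + 147273 - 44583 - 21637 + 3718 + 1255 - 77 - 11
= 1505499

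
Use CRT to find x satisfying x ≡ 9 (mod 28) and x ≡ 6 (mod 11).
149

Using Chinese Remainder Theorem:
M = 28 × 11 = 308
M1 = 11, M2 = 28
y1 = 11^(-1) mod 28 = 23
y2 = 28^(-1) mod 11 = 2
x = (9×11×23 + 6×28×2) mod 308 = 149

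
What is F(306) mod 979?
800

Matrix identity: Q^n = [[F_(n+1), F_n], [F_n, F_(n-1)]] with Q = [[1,1],[1,0]].
n = 306 = 100110010₂. Square-and-multiply, entries mod 979:
Q^1 = [[1,1],[1,0]]
Q^2 = (Q^1)² = [[2,1],[1,1]]
Q^4 = (Q^2)² = [[5,3],[3,2]]
Q^9 = (Q^4)²·Q = [[55,34],[34,21]]
Q^19 = (Q^9)²·Q = [[891,265],[265,626]]
Q^38 = (Q^19)² = [[628,615],[615,13]]
Q^76 = (Q^38)² = [[178,657],[657,500]]
Q^153 = (Q^76)²·Q = [[267,266],[266,1]]
Q^306 = (Q^153)² = [[90,800],[800,269]]
F_306 mod 979 = Q^306[0][1] = 800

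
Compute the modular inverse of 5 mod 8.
5

gcd(5, 8) = 1, so the inverse exists.
Extended Euclidean algorithm on (8, 5):
8 = 1 × 5 + 3  ⟹  3 = (1)·8 + (-1)·5
5 = 1 × 3 + 2  ⟹  2 = (-1)·8 + (2)·5
3 = 1 × 2 + 1  ⟹  1 = (2)·8 + (-3)·5
So (-3)·5 ≡ 1 (mod 8), i.e. 5^(-1) ≡ -3 ≡ 5 (mod 8).
Check: 5 × 5 = 25 ≡ 1 (mod 8)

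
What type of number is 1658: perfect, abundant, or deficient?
deficient

Proper divisors of 1658: sum = 1 + 2 + 829 = 832
Since 832 < 1658, 1658 is deficient.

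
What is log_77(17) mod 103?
56

Baby-step giant-step with step n = ⌈√103⌉ = 11.
Baby steps 77^j mod 103 (j:value) for j=0..10: 0:1, 1:77, 2:58, 3:37, 4:68, 5:86, 6:30, 7:44, 8:92, 9:80, 10:83.
Giant-step multiplier: 77^(-11) ≡ 77^(102-11) = 77^91 ≡ 62 (mod 103).
Giant steps γ_i = 17·62^i mod 103: γ_0=17, γ_1=24, γ_2=46, γ_3=71, γ_4=76, γ_5=77 (in table at j=1).
x = i·n + j = 5·11 + 1 = 56.
Check: 77^56 ≡ 17 (mod 103).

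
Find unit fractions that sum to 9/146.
1/17 + 1/355 + 1/293704 + 1/129392765720

Greedy algorithm:
9/146: ceiling(146/9) = 17, use 1/17
7/2482: ceiling(2482/7) = 355, use 1/355
3/881110: ceiling(881110/3) = 293704, use 1/293704
1/129392765720: ceiling(129392765720/1) = 129392765720, use 1/129392765720
Result: 9/146 = 1/17 + 1/355 + 1/293704 + 1/129392765720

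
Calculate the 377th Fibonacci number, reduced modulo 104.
77

Matrix identity: Q^n = [[F_(n+1), F_n], [F_n, F_(n-1)]] with Q = [[1,1],[1,0]].
n = 377 = 101111001₂. Square-and-multiply, entries mod 104:
Q^1 = [[1,1],[1,0]]
Q^2 = (Q^1)² = [[2,1],[1,1]]
Q^5 = (Q^2)²·Q = [[8,5],[5,3]]
Q^11 = (Q^5)²·Q = [[40,89],[89,55]]
Q^23 = (Q^11)²·Q = [[88,57],[57,31]]
Q^47 = (Q^23)²·Q = [[96,73],[73,23]]
Q^94 = (Q^47)² = [[89,55],[55,34]]
Q^188 = (Q^94)² = [[26,5],[5,21]]
Q^377 = (Q^188)²·Q = [[0,77],[77,27]]
F_377 mod 104 = Q^377[0][1] = 77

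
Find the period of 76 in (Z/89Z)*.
88

89 is prime, so ord(76) divides φ(89) = 88.
Divisors of 88: 1, 2, 4, 8, 11, 22, 44, 88.
Repeated squaring: 76^1 ≡ 76, 76^2 ≡ 80, 76^4 ≡ 81, 76^8 ≡ 64, 76^16 ≡ 2, 76^32 ≡ 4, 76^64 ≡ 16 (mod 89).
Test 76^d mod 89 for each divisor d in increasing order:
76^1 ≡ 76
76^2 ≡ 80
76^4 ≡ 81
76^8 ≡ 64
76^11 = 76^8·76^2·76^1 ≡ 12
76^22 = 76^16·76^4·76^2 ≡ 55
76^44 = 76^32·76^8·76^4 ≡ 88
76^88 = 76^64·76^16·76^8 ≡ 1  ← first divisor giving 1
The order is 88.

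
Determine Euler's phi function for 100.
40

100 = 2^2 × 5^2
φ(n) = n × ∏(1 - 1/p) for each prime p dividing n
φ(100) = 100 × (1 - 1/2) × (1 - 1/5) = 40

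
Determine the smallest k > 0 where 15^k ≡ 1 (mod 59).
29

59 is prime, so ord(15) divides φ(59) = 58.
Divisors of 58: 1, 2, 29, 58.
Repeated squaring: 15^1 ≡ 15, 15^2 ≡ 48, 15^4 ≡ 3, 15^8 ≡ 9, 15^16 ≡ 22, 15^32 ≡ 12 (mod 59).
Test 15^d mod 59 for each divisor d in increasing order:
15^1 ≡ 15
15^2 ≡ 48
15^29 = 15^16·15^8·15^4·15^1 ≡ 1  ← first divisor giving 1
The order is 29.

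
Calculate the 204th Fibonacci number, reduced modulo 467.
171

Matrix identity: Q^n = [[F_(n+1), F_n], [F_n, F_(n-1)]] with Q = [[1,1],[1,0]].
n = 204 = 11001100₂. Square-and-multiply, entries mod 467:
Q^1 = [[1,1],[1,0]]
Q^3 = (Q^1)²·Q = [[3,2],[2,1]]
Q^6 = (Q^3)² = [[13,8],[8,5]]
Q^12 = (Q^6)² = [[233,144],[144,89]]
Q^25 = (Q^12)²·Q = [[440,305],[305,135]]
Q^51 = (Q^25)²·Q = [[137,354],[354,250]]
Q^102 = (Q^51)² = [[249,167],[167,82]]
Q^204 = (Q^102)² = [[226,171],[171,55]]
F_204 mod 467 = Q^204[0][1] = 171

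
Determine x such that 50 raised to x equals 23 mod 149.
135

Baby-step giant-step with step n = ⌈√149⌉ = 13.
Baby steps 50^j mod 149 (j:value) for j=0..12: 0:1, 1:50, 2:116, 3:138, 4:46, 5:65, 6:121, 7:90, 8:30, 9:10, 10:53, 11:117, 12:39.
Giant-step multiplier: 50^(-13) ≡ 50^(148-13) = 50^135 ≡ 23 (mod 149).
Giant steps γ_i = 23·23^i mod 149: γ_0=23, γ_1=82, γ_2=98, γ_3=19, γ_4=139, γ_5=68, γ_6=74, γ_7=63, γ_8=108, γ_9=100, γ_10=65 (in table at j=5).
x = i·n + j = 10·13 + 5 = 135.
Check: 50^135 ≡ 23 (mod 149).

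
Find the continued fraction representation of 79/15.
[5; 3, 1, 3]

Euclidean algorithm steps:
79 = 5 × 15 + 4
15 = 3 × 4 + 3
4 = 1 × 3 + 1
3 = 3 × 1 + 0
Continued fraction: [5; 3, 1, 3]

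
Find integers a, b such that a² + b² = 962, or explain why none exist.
1² + 31² (a=1, b=31)

Factorization: 962 = 2 × 13 × 37
By Fermat: n is sum of two squares iff every prime p ≡ 3 (mod 4) appears to even power.
All primes ≡ 3 (mod 4) appear to even power.
Search a = 0, 1, 2, … for 962 - a² a perfect square: first hit at a = 1: 962 - 1 = 961 = 31².
962 = 1² + 31² = 1 + 961 ✓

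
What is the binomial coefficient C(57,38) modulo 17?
11

Using Lucas' theorem:
Write n=57 and k=38 in base 17:
n in base 17: [3, 6]
k in base 17: [2, 4]
C(57,38) mod 17 = ∏ C(n_i, k_i) mod 17
Digit binomials (mod 17): C(3,2) = 3; C(6,4) = 15
Product: 3 × 15 = 45 ≡ 11 (mod 17)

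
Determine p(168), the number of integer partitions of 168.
228204732751

p(n) counts ways to write n as a sum of positive integers (order ignored).
Euler's pentagonal recurrence: p(k) = p(k-1) + p(k-2) - p(k-5) - p(k-7) + p(k-12) + p(k-15) - ... (offsets j(3j∓1)/2, signs ++--, p(0)=1, p(<0)=0).
DP table for k = 0..167: p(0)=1, p(1)=1, p(2)=2, p(3)=3, p(4)=5, p(5)=7, p(6)=11, p(7)=15, p(8)=22, p(9)=30, p(10)=42, p(11)=56, p(12)=77, p(13)=101, p(14)=135, p(15)=176, p(16)=231, p(17)=297, p(18)=385, p(19)=490, p(20)=627, p(21)=792, p(22)=1002, p(23)=1255, p(24)=1575, p(25)=1958, p(26)=2436, p(27)=3010, p(28)=3718, p(29)=4565, p(30)=5604, p(31)=6842, p(32)=8349, p(33)=10143, p(34)=12310, p(35)=14883, p(36)=17977, p(37)=21637, p(38)=26015, p(39)=31185, p(40)=37338, p(41)=44583, p(42)=53174, p(43)=63261, p(44)=75175, p(45)=89134, p(46)=105558, p(47)=124754, p(48)=147273, p(49)=173525, p(50)=204226, p(51)=239943, p(52)=281589, p(53)=329931, p(54)=386155, p(55)=451276, p(56)=526823, p(57)=614154, p(58)=715220, p(59)=831820, p(60)=966467, p(61)=1121505, p(62)=1300156, p(63)=1505499, p(64)=1741630, p(65)=2012558, p(66)=2323520, p(67)=2679689, p(68)=3087735, p(69)=3554345, p(70)=4087968, p(71)=4697205, p(72)=5392783, p(73)=6185689, p(74)=7089500, p(75)=8118264, p(76)=9289091, p(77)=10619863, p(78)=12132164, p(79)=13848650, p(80)=15796476, p(81)=18004327, p(82)=20506255, p(83)=23338469, p(84)=26543660, p(85)=30167357, p(86)=34262962, p(87)=38887673, p(88)=44108109, p(89)=49995925, p(90)=56634173, p(91)=64112359, p(92)=72533807, p(93)=82010177, p(94)=92669720, p(95)=104651419, p(96)=118114304, p(97)=133230930, p(98)=150198136, p(99)=169229875, p(100)=190569292, p(101)=214481126, p(102)=241265379, p(103)=271248950, p(104)=304801365, p(105)=342325709, p(106)=384276336, p(107)=431149389, p(108)=483502844, p(109)=541946240, p(110)=607163746, p(111)=679903203, p(112)=761002156, p(113)=851376628, p(114)=952050665, p(115)=1064144451, p(116)=1188908248, p(117)=1327710076, p(118)=1482074143, p(119)=1653668665, p(120)=1844349560, p(121)=2056148051, p(122)=2291320912, p(123)=2552338241, p(124)=2841940500, p(125)=3163127352, p(126)=3519222692, p(127)=3913864295, p(128)=4351078600, p(129)=4835271870, p(130)=5371315400, p(131)=5964539504, p(132)=6620830889, p(133)=7346629512, p(134)=8149040695, p(135)=9035836076, p(136)=10015581680, p(137)=11097645016, p(138)=12292341831, p(139)=13610949895, p(140)=15065878135, p(141)=16670689208, p(142)=18440293320, p(143)=20390982757, p(144)=22540654445, p(145)=24908858009, p(146)=27517052599, p(147)=30388671978, p(148)=33549419497, p(149)=37027355200, p(150)=40853235313, p(151)=45060624582, p(152)=49686288421, p(153)=54770336324, p(154)=60356673280, p(155)=66493182097, p(156)=73232243759, p(157)=80630964769, p(158)=88751778802, p(159)=97662728555, p(160)=107438159466, p(161)=118159068427, p(162)=129913904637, p(163)=142798995930, p(164)=156919475295, p(165)=172389800255, p(166)=189334822579, p(167)=207890420102.
Final step: p(168) = p(167) + p(166) - p(163) - p(161) + p(156) + p(153) - p(146) - p(142) + p(133) + p(128) - p(117) - p(111) + p(98) + p(91) - p(76) - p(68) + p(51) + p(42) - p(23) - p(13)
= 207890420102 + 189334822579 - 142798995930 - 118159068427 + 73232243759 + 54770336324 - 27517052599 - 18440293320 + 7346629512 + 4351078600 - 1327710076 - 679903203 + 150198136 + 64112359 - 9289091 - 3087735 + 239943 + 53174 - 1255 - 101
= 228204732751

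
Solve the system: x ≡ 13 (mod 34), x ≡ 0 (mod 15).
285

Using Chinese Remainder Theorem:
M = 34 × 15 = 510
M1 = 15, M2 = 34
y1 = 15^(-1) mod 34 = 25
y2 = 34^(-1) mod 15 = 4
x = (13×15×25 + 0×34×4) mod 510 = 285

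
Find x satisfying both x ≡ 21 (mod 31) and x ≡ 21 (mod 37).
21

Using Chinese Remainder Theorem:
M = 31 × 37 = 1147
M1 = 37, M2 = 31
y1 = 37^(-1) mod 31 = 26
y2 = 31^(-1) mod 37 = 6
x = (21×37×26 + 21×31×6) mod 1147 = 21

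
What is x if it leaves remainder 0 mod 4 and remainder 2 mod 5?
12

Using Chinese Remainder Theorem:
M = 4 × 5 = 20
M1 = 5, M2 = 4
y1 = 5^(-1) mod 4 = 1
y2 = 4^(-1) mod 5 = 4
x = (0×5×1 + 2×4×4) mod 20 = 12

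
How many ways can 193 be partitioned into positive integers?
2168627105469

p(n) counts ways to write n as a sum of positive integers (order ignored).
Euler's pentagonal recurrence: p(k) = p(k-1) + p(k-2) - p(k-5) - p(k-7) + p(k-12) + p(k-15) - ... (offsets j(3j∓1)/2, signs ++--, p(0)=1, p(<0)=0).
DP table for k = 0..192: p(0)=1, p(1)=1, p(2)=2, p(3)=3, p(4)=5, p(5)=7, p(6)=11, p(7)=15, p(8)=22, p(9)=30, p(10)=42, p(11)=56, p(12)=77, p(13)=101, p(14)=135, p(15)=176, p(16)=231, p(17)=297, p(18)=385, p(19)=490, p(20)=627, p(21)=792, p(22)=1002, p(23)=1255, p(24)=1575, p(25)=1958, p(26)=2436, p(27)=3010, p(28)=3718, p(29)=4565, p(30)=5604, p(31)=6842, p(32)=8349, p(33)=10143, p(34)=12310, p(35)=14883, p(36)=17977, p(37)=21637, p(38)=26015, p(39)=31185, p(40)=37338, p(41)=44583, p(42)=53174, p(43)=63261, p(44)=75175, p(45)=89134, p(46)=105558, p(47)=124754, p(48)=147273, p(49)=173525, p(50)=204226, p(51)=239943, p(52)=281589, p(53)=329931, p(54)=386155, p(55)=451276, p(56)=526823, p(57)=614154, p(58)=715220, p(59)=831820, p(60)=966467, p(61)=1121505, p(62)=1300156, p(63)=1505499, p(64)=1741630, p(65)=2012558, p(66)=2323520, p(67)=2679689, p(68)=3087735, p(69)=3554345, p(70)=4087968, p(71)=4697205, p(72)=5392783, p(73)=6185689, p(74)=7089500, p(75)=8118264, p(76)=9289091, p(77)=10619863, p(78)=12132164, p(79)=13848650, p(80)=15796476, p(81)=18004327, p(82)=20506255, p(83)=23338469, p(84)=26543660, p(85)=30167357, p(86)=34262962, p(87)=38887673, p(88)=44108109, p(89)=49995925, p(90)=56634173, p(91)=64112359, p(92)=72533807, p(93)=82010177, p(94)=92669720, p(95)=104651419, p(96)=118114304, p(97)=133230930, p(98)=150198136, p(99)=169229875, p(100)=190569292, p(101)=214481126, p(102)=241265379, p(103)=271248950, p(104)=304801365, p(105)=342325709, p(106)=384276336, p(107)=431149389, p(108)=483502844, p(109)=541946240, p(110)=607163746, p(111)=679903203, p(112)=761002156, p(113)=851376628, p(114)=952050665, p(115)=1064144451, p(116)=1188908248, p(117)=1327710076, p(118)=1482074143, p(119)=1653668665, p(120)=1844349560, p(121)=2056148051, p(122)=2291320912, p(123)=2552338241, p(124)=2841940500, p(125)=3163127352, p(126)=3519222692, p(127)=3913864295, p(128)=4351078600, p(129)=4835271870, p(130)=5371315400, p(131)=5964539504, p(132)=6620830889, p(133)=7346629512, p(134)=8149040695, p(135)=9035836076, p(136)=10015581680, p(137)=11097645016, p(138)=12292341831, p(139)=13610949895, p(140)=15065878135, p(141)=16670689208, p(142)=18440293320, p(143)=20390982757, p(144)=22540654445, p(145)=24908858009, p(146)=27517052599, p(147)=30388671978, p(148)=33549419497, p(149)=37027355200, p(150)=40853235313, p(151)=45060624582, p(152)=49686288421, p(153)=54770336324, p(154)=60356673280, p(155)=66493182097, p(156)=73232243759, p(157)=80630964769, p(158)=88751778802, p(159)=97662728555, p(160)=107438159466, p(161)=118159068427, p(162)=129913904637, p(163)=142798995930, p(164)=156919475295, p(165)=172389800255, p(166)=189334822579, p(167)=207890420102, p(168)=228204732751, p(169)=250438925115, p(170)=274768617130, p(171)=301384802048, p(172)=330495499613, p(173)=362326859895, p(174)=397125074750, p(175)=435157697830, p(176)=476715857290, p(177)=522115831195, p(178)=571701605655, p(179)=625846753120, p(180)=684957390936, p(181)=749474411781, p(182)=819876908323, p(183)=896684817527, p(184)=980462880430, p(185)=1071823774337, p(186)=1171432692373, p(187)=1280011042268, p(188)=1398341745571, p(189)=1527273599625, p(190)=1667727404093, p(191)=1820701100652, p(192)=1987276856363.
Final step: p(193) = p(192) + p(191) - p(188) - p(186) + p(181) + p(178) - p(171) - p(167) + p(158) + p(153) - p(142) - p(136) + p(123) + p(116) - p(101) - p(93) + p(76) + p(67) - p(48) - p(38) + p(17) + p(6)
= 1987276856363 + 1820701100652 - 1398341745571 - 1171432692373 + 749474411781 + 571701605655 - 301384802048 - 207890420102 + 88751778802 + 54770336324 - 18440293320 - 10015581680 + 2552338241 + 1188908248 - 214481126 - 82010177 + 9289091 + 2679689 - 147273 - 26015 + 297 + 11
= 2168627105469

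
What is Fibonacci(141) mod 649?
331

Matrix identity: Q^n = [[F_(n+1), F_n], [F_n, F_(n-1)]] with Q = [[1,1],[1,0]].
n = 141 = 10001101₂. Square-and-multiply, entries mod 649:
Q^1 = [[1,1],[1,0]]
Q^2 = (Q^1)² = [[2,1],[1,1]]
Q^4 = (Q^2)² = [[5,3],[3,2]]
Q^8 = (Q^4)² = [[34,21],[21,13]]
Q^17 = (Q^8)²·Q = [[637,299],[299,338]]
Q^35 = (Q^17)²·Q = [[107,632],[632,124]]
Q^70 = (Q^35)² = [[56,616],[616,89]]
Q^141 = (Q^70)²·Q = [[89,331],[331,407]]
F_141 mod 649 = Q^141[0][1] = 331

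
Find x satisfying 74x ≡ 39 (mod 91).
x ≡ 78 (mod 91)

gcd(74, 91) = 1, which divides 39, so solutions exist.
Find 74^(-1) mod 91 by the extended Euclidean algorithm:
91 = 1 × 74 + 17  ⟹  17 = (1)·91 + (-1)·74
74 = 4 × 17 + 6  ⟹  6 = (-4)·91 + (5)·74
17 = 2 × 6 + 5  ⟹  5 = (9)·91 + (-11)·74
6 = 1 × 5 + 1  ⟹  1 = (-13)·91 + (16)·74
So (16)·74 ≡ 1 (mod 91), i.e. 74^(-1) ≡ 16 (mod 91).
x ≡ 16 × 39 = 624 ≡ 78 (mod 91).
Check: 74 × 78 = 5772 ≡ 39 (mod 91).
Unique solution: x ≡ 78 (mod 91)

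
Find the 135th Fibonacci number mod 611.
577

Matrix identity: Q^n = [[F_(n+1), F_n], [F_n, F_(n-1)]] with Q = [[1,1],[1,0]].
n = 135 = 10000111₂. Square-and-multiply, entries mod 611:
Q^1 = [[1,1],[1,0]]
Q^2 = (Q^1)² = [[2,1],[1,1]]
Q^4 = (Q^2)² = [[5,3],[3,2]]
Q^8 = (Q^4)² = [[34,21],[21,13]]
Q^16 = (Q^8)² = [[375,376],[376,610]]
Q^33 = (Q^16)²·Q = [[424,330],[330,94]]
Q^67 = (Q^33)²·Q = [[144,284],[284,471]]
Q^135 = (Q^67)²·Q = [[491,577],[577,525]]
F_135 mod 611 = Q^135[0][1] = 577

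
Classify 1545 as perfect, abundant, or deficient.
deficient

Proper divisors of 1545: sum = 1 + 3 + 5 + 15 + 103 + 309 + 515 = 951
Since 951 < 1545, 1545 is deficient.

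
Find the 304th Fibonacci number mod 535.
238

Matrix identity: Q^n = [[F_(n+1), F_n], [F_n, F_(n-1)]] with Q = [[1,1],[1,0]].
n = 304 = 100110000₂. Square-and-multiply, entries mod 535:
Q^1 = [[1,1],[1,0]]
Q^2 = (Q^1)² = [[2,1],[1,1]]
Q^4 = (Q^2)² = [[5,3],[3,2]]
Q^9 = (Q^4)²·Q = [[55,34],[34,21]]
Q^19 = (Q^9)²·Q = [[345,436],[436,444]]
Q^38 = (Q^19)² = [[426,534],[534,427]]
Q^76 = (Q^38)² = [[112,217],[217,430]]
Q^152 = (Q^76)² = [[248,449],[449,334]]
Q^304 = (Q^152)² = [[420,238],[238,182]]
F_304 mod 535 = Q^304[0][1] = 238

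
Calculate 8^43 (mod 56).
8

Repeated squaring. Binary of 43 = 101011.
8^1 ≡ 8 (mod 56); 8^2 ≡ 8 (mod 56); 8^4 ≡ 8 (mod 56); 8^8 ≡ 8 (mod 56); 8^16 ≡ 8 (mod 56); 8^32 ≡ 8 (mod 56)
8^43 = 8^1 × 8^2 × 8^8 × 8^32 ≡ 8 (mod 56)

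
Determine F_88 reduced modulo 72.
51

Matrix identity: Q^n = [[F_(n+1), F_n], [F_n, F_(n-1)]] with Q = [[1,1],[1,0]].
n = 88 = 1011000₂. Square-and-multiply, entries mod 72:
Q^1 = [[1,1],[1,0]]
Q^2 = (Q^1)² = [[2,1],[1,1]]
Q^5 = (Q^2)²·Q = [[8,5],[5,3]]
Q^11 = (Q^5)²·Q = [[0,17],[17,55]]
Q^22 = (Q^11)² = [[1,71],[71,2]]
Q^44 = (Q^22)² = [[2,69],[69,5]]
Q^88 = (Q^44)² = [[13,51],[51,34]]
F_88 mod 72 = Q^88[0][1] = 51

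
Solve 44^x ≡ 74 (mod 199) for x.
63

Baby-step giant-step with step n = ⌈√199⌉ = 15.
Baby steps 44^j mod 199 (j:value) for j=0..14: 0:1, 1:44, 2:145, 3:12, 4:130, 5:148, 6:144, 7:167, 8:184, 9:136, 10:14, 11:19, 12:40, 13:168, 14:29.
Giant-step multiplier: 44^(-15) ≡ 44^(198-15) = 44^183 ≡ 17 (mod 199).
Giant steps γ_i = 74·17^i mod 199: γ_0=74, γ_1=64, γ_2=93, γ_3=188, γ_4=12 (in table at j=3).
x = i·n + j = 4·15 + 3 = 63.
Check: 44^63 ≡ 74 (mod 199).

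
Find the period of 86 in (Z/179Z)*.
178

179 is prime, so ord(86) divides φ(179) = 178.
Divisors of 178: 1, 2, 89, 178.
Repeated squaring: 86^1 ≡ 86, 86^2 ≡ 57, 86^4 ≡ 27, 86^8 ≡ 13, 86^16 ≡ 169, 86^32 ≡ 100, 86^64 ≡ 155, 86^128 ≡ 39 (mod 179).
Test 86^d mod 179 for each divisor d in increasing order:
86^1 ≡ 86
86^2 ≡ 57
86^89 = 86^64·86^16·86^8·86^1 ≡ 178
86^178 = 86^128·86^32·86^16·86^2 ≡ 1  ← first divisor giving 1
The order is 178.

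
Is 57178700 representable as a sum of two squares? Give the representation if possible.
Not possible

Factorization: 57178700 = 2^2 × 5^2 × 83^3
By Fermat: n is sum of two squares iff every prime p ≡ 3 (mod 4) appears to even power.
Prime(s) ≡ 3 (mod 4) with odd exponent: [(83, 3)]
Therefore 57178700 cannot be expressed as a² + b².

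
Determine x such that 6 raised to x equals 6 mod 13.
1

Baby-step giant-step with step n = ⌈√13⌉ = 4.
Baby steps 6^j mod 13 (j:value) for j=0..3: 0:1, 1:6, 2:10, 3:8.
h = 6 is already in the table at j=1, so x = 1.
Check: 6^1 ≡ 6 (mod 13).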